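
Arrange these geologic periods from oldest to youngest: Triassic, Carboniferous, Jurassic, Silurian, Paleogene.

Era membership (oldest first within each) — Paleozoic: Silurian, Carboniferous; Mesozoic: Triassic, Jurassic; Cenozoic: Paleogene. Paleozoic precedes Mesozoic, which precedes Cenozoic. Concatenating the groups in that era order gives oldest to youngest directly.

Silurian → Carboniferous → Triassic → Jurassic → Paleogene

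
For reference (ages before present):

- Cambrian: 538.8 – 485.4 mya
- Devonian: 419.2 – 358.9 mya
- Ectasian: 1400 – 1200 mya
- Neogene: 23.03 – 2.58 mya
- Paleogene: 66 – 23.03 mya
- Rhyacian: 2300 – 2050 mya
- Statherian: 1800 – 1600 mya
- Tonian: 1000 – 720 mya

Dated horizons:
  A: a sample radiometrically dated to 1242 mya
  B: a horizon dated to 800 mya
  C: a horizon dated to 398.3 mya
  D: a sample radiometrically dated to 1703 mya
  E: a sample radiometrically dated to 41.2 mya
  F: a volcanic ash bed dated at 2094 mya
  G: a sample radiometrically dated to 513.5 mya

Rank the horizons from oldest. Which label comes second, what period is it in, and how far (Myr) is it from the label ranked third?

D, in the Statherian; 461 million years to A

Sorted oldest-first by Ma: F (2094), D (1703), A (1242), B (800), G (513.5), C (398.3), E (41.2).
The second oldest is D at 1703 Ma, which lies in 1800–1600 Ma: the Statherian.
The third oldest is A at 1242 Ma; separation = |1703 − 1242| = 461 Myr.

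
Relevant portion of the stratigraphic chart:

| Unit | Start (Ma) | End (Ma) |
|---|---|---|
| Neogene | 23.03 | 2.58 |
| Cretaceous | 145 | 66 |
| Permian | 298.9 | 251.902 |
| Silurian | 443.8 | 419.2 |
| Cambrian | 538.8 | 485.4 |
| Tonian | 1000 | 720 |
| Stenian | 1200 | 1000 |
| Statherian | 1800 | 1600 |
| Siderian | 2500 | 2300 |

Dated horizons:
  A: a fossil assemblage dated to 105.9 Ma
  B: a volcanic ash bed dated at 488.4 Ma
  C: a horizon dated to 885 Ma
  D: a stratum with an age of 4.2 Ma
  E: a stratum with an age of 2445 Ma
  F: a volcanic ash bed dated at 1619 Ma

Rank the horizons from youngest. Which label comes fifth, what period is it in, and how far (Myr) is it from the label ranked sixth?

Sorted youngest-first by Ma: D (4.2), A (105.9), B (488.4), C (885), F (1619), E (2445).
The fifth youngest is F at 1619 Ma, which lies in 1800–1600 Ma: the Statherian.
The sixth youngest is E at 2445 Ma; separation = |1619 − 2445| = 826 Myr.

F, in the Statherian; 826 million years to E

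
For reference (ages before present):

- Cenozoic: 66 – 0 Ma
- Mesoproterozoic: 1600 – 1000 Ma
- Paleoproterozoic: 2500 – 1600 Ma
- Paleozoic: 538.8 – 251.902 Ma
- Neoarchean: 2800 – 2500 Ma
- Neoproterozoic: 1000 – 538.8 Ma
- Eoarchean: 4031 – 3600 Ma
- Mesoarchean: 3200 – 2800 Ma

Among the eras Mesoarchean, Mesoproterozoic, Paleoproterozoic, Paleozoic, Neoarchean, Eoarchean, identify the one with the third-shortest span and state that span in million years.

Start − end for each: Mesoarchean 3200 − 2800 = 400; Mesoproterozoic 1600 − 1000 = 600; Paleoproterozoic 2500 − 1600 = 900; Paleozoic 538.8 − 251.902 = 286.898; Neoarchean 2800 − 2500 = 300; Eoarchean 4031 − 3600 = 431.
Ranking these from shortest: Paleozoic < Neoarchean < Mesoarchean < Eoarchean < Mesoproterozoic < Paleoproterozoic.
Position 3 in that ranking is Mesoarchean, which lasted 400 Myr.

Mesoarchean, 400 million years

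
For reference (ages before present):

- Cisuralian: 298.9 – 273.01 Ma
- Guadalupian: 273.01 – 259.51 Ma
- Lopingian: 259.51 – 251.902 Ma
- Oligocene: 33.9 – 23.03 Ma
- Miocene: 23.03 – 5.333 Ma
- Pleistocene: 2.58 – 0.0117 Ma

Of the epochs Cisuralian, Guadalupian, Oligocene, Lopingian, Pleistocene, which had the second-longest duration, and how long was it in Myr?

Start − end for each: Cisuralian 298.9 − 273.01 = 25.89; Guadalupian 273.01 − 259.51 = 13.5; Oligocene 33.9 − 23.03 = 10.87; Lopingian 259.51 − 251.902 = 7.608; Pleistocene 2.58 − 0.0117 = 2.5683.
Ranking these from longest: Cisuralian > Guadalupian > Oligocene > Lopingian > Pleistocene.
Position 2 in that ranking is Guadalupian, which lasted 13.5 Myr.

Guadalupian, 13.5 million years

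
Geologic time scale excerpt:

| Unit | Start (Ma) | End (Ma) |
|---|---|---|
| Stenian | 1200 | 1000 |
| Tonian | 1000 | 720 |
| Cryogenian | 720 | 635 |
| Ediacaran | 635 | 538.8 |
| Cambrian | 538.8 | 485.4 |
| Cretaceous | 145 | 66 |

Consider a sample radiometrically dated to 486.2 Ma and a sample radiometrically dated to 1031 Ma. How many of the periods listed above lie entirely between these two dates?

3

The older date is 1031 Ma and the younger is 486.2 Ma.
Periods with start < 1031 and end > 486.2 Ma: Tonian (1000–720), Cryogenian (720–635), Ediacaran (635–538.8).
That is 3 complete periods.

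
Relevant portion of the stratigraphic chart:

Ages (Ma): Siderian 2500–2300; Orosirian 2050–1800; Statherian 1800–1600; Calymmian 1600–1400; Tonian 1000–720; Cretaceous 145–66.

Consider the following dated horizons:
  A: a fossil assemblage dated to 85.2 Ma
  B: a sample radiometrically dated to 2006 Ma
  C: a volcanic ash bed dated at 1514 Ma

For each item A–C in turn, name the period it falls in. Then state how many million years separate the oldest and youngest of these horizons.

A: 85.2 Ma lies in 145–66 Ma, so Cretaceous.
B: 2006 Ma lies in 2050–1800 Ma, so Orosirian.
C: 1514 Ma lies in 1600–1400 Ma, so Calymmian.
Oldest = 2006 Ma, youngest = 85.2 Ma → span 1920.8 Myr.

A — Cretaceous; B — Orosirian; C — Calymmian; span 1920.8 million years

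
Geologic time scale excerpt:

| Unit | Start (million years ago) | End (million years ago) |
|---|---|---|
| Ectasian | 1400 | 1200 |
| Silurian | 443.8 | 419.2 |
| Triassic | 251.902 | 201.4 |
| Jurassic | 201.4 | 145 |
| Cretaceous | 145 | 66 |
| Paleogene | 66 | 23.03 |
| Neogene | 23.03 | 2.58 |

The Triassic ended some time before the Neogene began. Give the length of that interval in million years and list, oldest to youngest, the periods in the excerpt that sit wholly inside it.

178.37 million years; Jurassic, Cretaceous, Paleogene

The Triassic closes at 201.4 Ma and the Neogene opens at 23.03 Ma, so the interval is 201.4 − 23.03 = 178.37 Myr.
A period fits inside if it starts at or after 201.4 Ma and ends at or before 23.03 Ma; oldest first that gives Jurassic, Cretaceous, Paleogene.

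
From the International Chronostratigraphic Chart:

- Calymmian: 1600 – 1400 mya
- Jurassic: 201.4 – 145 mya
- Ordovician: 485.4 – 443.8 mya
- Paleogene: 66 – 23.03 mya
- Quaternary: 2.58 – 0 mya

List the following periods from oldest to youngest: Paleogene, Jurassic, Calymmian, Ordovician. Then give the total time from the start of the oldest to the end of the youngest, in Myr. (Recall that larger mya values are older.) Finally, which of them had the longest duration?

Calymmian → Ordovician → Jurassic → Paleogene; total span 1576.97 Myr; longest is Calymmian

Start ages (Ma): Calymmian 1600, Ordovician 485.4, Jurassic 201.4, Paleogene 66.
Ordered oldest to youngest: Calymmian, Ordovician, Jurassic, Paleogene.
Span = 1600 − 23.03 = 1576.97 Myr.
Durations: Ordovician 41.6, Paleogene 42.97, Jurassic 56.4, Calymmian 200 → longest is Calymmian (200 Myr).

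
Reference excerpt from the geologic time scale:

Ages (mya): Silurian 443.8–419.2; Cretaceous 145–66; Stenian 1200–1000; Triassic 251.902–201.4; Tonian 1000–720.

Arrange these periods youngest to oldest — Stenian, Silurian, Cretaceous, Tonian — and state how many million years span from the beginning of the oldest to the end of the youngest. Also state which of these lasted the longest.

Cretaceous → Silurian → Tonian → Stenian; total span 1134 Myr; longest is Tonian

From the excerpt: Stenian 1200–1000; Silurian 443.8–419.2; Cretaceous 145–66; Tonian 1000–720 (Ma).
Larger Ma is earlier, so the oldest is Stenian and the youngest is Cretaceous; youngest to oldest: Cretaceous, Silurian, Tonian, Stenian.
Oldest start 1200 minus youngest end 66 gives 1134 Myr overall.
Individual lengths (start − end): Silurian 24.6; Cretaceous 79; Tonian 280; Stenian 200. The largest is Tonian at 280 Myr.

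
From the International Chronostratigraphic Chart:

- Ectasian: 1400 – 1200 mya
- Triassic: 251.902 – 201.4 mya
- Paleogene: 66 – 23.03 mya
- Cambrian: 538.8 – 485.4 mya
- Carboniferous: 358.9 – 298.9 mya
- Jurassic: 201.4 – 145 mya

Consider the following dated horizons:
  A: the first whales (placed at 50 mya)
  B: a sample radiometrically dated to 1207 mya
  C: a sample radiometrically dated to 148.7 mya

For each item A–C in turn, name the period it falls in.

Match each age against the start–end ranges in the excerpt: A = 50 Ma → Paleogene (66–23.03); B = 1207 Ma → Ectasian (1400–1200); C = 148.7 Ma → Jurassic (201.4–145).

A — Paleogene; B — Ectasian; C — Jurassic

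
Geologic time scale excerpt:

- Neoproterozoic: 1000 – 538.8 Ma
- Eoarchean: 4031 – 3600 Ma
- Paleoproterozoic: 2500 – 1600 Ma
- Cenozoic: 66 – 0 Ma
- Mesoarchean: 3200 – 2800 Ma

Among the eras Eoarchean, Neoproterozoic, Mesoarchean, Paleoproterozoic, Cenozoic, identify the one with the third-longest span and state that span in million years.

Eoarchean, 431 million years

Start − end for each: Eoarchean 4031 − 3600 = 431; Neoproterozoic 1000 − 538.8 = 461.2; Mesoarchean 3200 − 2800 = 400; Paleoproterozoic 2500 − 1600 = 900; Cenozoic 66 − 0 = 66.
Ranking these from longest: Paleoproterozoic > Neoproterozoic > Eoarchean > Mesoarchean > Cenozoic.
Position 3 in that ranking is Eoarchean, which lasted 431 Myr.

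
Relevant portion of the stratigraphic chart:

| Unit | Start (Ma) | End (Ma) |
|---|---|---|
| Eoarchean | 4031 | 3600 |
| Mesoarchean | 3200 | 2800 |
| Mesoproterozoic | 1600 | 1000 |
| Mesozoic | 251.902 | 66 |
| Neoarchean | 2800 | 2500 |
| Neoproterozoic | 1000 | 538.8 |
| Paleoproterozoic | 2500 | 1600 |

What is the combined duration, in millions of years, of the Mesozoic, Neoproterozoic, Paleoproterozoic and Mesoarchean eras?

1947.102 million years

Each duration: Mesozoic = 185.902; Neoproterozoic = 461.2; Paleoproterozoic = 900; Mesoarchean = 400.
Sum: 185.902 + 461.2 + 900 + 400 = 1947.102 Myr.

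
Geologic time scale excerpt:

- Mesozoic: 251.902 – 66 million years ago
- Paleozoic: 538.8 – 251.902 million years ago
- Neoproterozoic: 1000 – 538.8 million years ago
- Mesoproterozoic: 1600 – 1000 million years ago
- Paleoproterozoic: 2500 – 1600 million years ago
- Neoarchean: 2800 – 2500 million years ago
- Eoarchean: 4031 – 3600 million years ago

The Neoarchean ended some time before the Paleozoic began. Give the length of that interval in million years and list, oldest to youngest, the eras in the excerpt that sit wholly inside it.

End of Neoarchean = 2500 Ma; start of Paleozoic = 538.8 Ma.
Gap = 2500 − 538.8 = 1961.2 Myr.
Eras wholly inside 2500–538.8 Ma: Paleoproterozoic (2500–1600), Mesoproterozoic (1600–1000), Neoproterozoic (1000–538.8).

1961.2 million years; Paleoproterozoic, Mesoproterozoic, Neoproterozoic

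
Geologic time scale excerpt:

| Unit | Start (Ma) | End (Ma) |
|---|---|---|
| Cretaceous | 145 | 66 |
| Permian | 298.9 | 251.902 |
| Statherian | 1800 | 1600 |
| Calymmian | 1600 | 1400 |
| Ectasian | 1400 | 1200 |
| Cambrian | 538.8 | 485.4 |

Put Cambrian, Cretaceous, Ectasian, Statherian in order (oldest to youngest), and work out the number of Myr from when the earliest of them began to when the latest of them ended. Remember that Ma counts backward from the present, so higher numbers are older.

Statherian, Ectasian, Cambrian, Cretaceous; total span 1734 Myr

Start ages (Ma): Statherian 1800, Ectasian 1400, Cambrian 538.8, Cretaceous 145.
Ordered oldest to youngest: Statherian, Ectasian, Cambrian, Cretaceous.
Span = 1800 − 66 = 1734 Myr.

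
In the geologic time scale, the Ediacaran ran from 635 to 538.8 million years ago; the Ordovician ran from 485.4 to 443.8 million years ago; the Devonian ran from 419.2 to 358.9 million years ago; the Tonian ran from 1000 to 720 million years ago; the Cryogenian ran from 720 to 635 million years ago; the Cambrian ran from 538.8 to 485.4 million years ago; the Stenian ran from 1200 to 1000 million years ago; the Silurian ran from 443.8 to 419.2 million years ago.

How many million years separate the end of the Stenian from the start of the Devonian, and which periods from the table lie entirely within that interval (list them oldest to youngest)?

End of Stenian = 1000 Ma; start of Devonian = 419.2 Ma.
Gap = 1000 − 419.2 = 580.8 Myr.
Periods wholly inside 1000–419.2 Ma: Tonian (1000–720), Cryogenian (720–635), Ediacaran (635–538.8), Cambrian (538.8–485.4), Ordovician (485.4–443.8), Silurian (443.8–419.2).

580.8 million years; Tonian, Cryogenian, Ediacaran, Cambrian, Ordovician, Silurian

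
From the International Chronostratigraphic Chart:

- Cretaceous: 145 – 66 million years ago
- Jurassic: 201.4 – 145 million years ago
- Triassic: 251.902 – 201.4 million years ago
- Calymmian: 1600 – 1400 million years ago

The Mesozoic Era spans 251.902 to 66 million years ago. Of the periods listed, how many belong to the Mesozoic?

3

Periods inside 251.902–66 Ma: Triassic, Jurassic, Cretaceous — 3 in total.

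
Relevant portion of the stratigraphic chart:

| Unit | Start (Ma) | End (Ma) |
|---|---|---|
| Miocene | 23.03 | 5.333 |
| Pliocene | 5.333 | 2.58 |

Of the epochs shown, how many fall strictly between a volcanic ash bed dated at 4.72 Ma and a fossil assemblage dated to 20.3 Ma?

0

The older date is 20.3 Ma and the younger is 4.72 Ma.
No epoch both begins after 20.3 Ma and ends before 4.72 Ma, so the count is 0.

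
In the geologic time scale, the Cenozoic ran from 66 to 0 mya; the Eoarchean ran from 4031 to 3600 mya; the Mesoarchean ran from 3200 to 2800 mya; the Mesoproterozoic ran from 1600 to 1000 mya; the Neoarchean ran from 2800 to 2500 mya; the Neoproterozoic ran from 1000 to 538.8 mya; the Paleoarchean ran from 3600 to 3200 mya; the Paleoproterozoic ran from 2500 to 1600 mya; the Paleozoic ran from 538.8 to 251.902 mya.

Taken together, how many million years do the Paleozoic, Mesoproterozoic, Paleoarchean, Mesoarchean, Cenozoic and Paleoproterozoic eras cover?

Each duration: Paleozoic = 286.898; Mesoproterozoic = 600; Paleoarchean = 400; Mesoarchean = 400; Cenozoic = 66; Paleoproterozoic = 900.
Sum: 286.898 + 600 + 400 + 400 + 66 + 900 = 2652.898 Myr.

2652.898 million years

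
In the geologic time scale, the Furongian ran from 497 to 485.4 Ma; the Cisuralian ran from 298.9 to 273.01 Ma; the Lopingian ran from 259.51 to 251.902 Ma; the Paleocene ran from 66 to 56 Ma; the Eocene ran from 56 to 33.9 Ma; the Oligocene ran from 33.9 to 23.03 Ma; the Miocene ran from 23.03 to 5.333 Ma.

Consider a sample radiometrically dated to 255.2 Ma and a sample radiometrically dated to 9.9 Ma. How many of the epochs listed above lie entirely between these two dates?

3

255.2 Ma sits inside the Lopingian (259.51–251.902) and 9.9 Ma inside the Miocene (23.03–5.333); neither of those is wholly between the two dates.
The listed epochs lying completely between them are Paleocene, Eocene, Oligocene — 3 in all.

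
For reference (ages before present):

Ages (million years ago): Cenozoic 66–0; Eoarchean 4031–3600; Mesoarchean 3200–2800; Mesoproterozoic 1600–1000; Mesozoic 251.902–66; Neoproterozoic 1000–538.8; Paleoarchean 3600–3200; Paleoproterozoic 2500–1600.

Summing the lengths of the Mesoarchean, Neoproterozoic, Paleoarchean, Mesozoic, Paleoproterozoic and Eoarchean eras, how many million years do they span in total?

Duration is start − end for each: (3200 − 2800) + (1000 − 538.8) + (3600 − 3200) + (251.902 − 66) + (2500 − 1600) + (4031 − 3600).
That is 400 + 461.2 + 400 + 185.902 + 900 + 431, which totals 2778.102 million years.

2778.102 million years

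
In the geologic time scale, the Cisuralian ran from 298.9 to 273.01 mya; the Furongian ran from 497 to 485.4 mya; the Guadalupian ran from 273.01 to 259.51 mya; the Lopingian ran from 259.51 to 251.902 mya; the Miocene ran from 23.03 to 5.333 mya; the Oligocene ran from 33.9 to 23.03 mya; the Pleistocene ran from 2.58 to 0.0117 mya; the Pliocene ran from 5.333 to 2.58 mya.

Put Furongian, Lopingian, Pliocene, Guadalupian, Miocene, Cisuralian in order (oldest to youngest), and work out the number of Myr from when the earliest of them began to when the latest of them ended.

Start ages (Ma): Furongian 497, Cisuralian 298.9, Guadalupian 273.01, Lopingian 259.51, Miocene 23.03, Pliocene 5.333.
Ordered oldest to youngest: Furongian, Cisuralian, Guadalupian, Lopingian, Miocene, Pliocene.
Span = 497 − 2.58 = 494.42 Myr.

Furongian, Cisuralian, Guadalupian, Lopingian, Miocene, Pliocene; total span 494.42 Myr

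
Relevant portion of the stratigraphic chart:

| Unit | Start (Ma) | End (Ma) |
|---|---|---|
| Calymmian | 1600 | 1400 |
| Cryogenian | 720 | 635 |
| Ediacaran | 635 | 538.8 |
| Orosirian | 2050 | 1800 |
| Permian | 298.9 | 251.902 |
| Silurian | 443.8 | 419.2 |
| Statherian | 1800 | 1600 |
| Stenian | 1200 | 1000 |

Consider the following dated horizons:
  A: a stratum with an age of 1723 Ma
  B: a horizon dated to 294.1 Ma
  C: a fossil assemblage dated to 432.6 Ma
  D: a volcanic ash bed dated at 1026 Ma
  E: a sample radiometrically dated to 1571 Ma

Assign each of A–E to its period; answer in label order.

A — Statherian; B — Permian; C — Silurian; D — Stenian; E — Calymmian

A: 1723 Ma lies in 1800–1600 Ma, so Statherian.
B: 294.1 Ma lies in 298.9–251.902 Ma, so Permian.
C: 432.6 Ma lies in 443.8–419.2 Ma, so Silurian.
D: 1026 Ma lies in 1200–1000 Ma, so Stenian.
E: 1571 Ma lies in 1600–1400 Ma, so Calymmian.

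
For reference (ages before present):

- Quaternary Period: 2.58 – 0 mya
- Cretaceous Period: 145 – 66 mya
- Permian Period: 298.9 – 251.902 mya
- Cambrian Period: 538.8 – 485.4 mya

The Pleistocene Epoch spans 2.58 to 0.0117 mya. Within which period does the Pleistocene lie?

The Pleistocene (2.58–0.0117 Ma) lies entirely within 2.58–0 Ma, the Quaternary Period.

Quaternary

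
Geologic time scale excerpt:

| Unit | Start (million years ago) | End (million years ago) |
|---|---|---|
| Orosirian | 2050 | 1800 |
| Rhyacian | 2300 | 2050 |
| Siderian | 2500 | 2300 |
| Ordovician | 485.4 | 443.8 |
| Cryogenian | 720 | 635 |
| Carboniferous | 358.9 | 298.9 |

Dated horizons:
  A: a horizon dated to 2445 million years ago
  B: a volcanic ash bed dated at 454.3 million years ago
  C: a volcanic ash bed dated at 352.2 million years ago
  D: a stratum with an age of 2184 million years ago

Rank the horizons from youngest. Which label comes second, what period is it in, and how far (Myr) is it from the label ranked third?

Sorted youngest-first by Ma: C (352.2), B (454.3), D (2184), A (2445).
The second youngest is B at 454.3 Ma, which lies in 485.4–443.8 Ma: the Ordovician.
The third youngest is D at 2184 Ma; separation = |454.3 − 2184| = 1729.7 Myr.

B, in the Ordovician; 1729.7 million years to D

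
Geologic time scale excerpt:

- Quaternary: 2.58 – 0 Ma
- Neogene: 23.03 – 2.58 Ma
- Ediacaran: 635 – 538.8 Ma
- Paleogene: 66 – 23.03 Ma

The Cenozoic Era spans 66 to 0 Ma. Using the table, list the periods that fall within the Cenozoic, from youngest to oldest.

Periods with both bounds inside 66–0 Ma: Quaternary (2.58–0), Neogene (23.03–2.58), Paleogene (66–23.03).

Quaternary, Neogene, Paleogene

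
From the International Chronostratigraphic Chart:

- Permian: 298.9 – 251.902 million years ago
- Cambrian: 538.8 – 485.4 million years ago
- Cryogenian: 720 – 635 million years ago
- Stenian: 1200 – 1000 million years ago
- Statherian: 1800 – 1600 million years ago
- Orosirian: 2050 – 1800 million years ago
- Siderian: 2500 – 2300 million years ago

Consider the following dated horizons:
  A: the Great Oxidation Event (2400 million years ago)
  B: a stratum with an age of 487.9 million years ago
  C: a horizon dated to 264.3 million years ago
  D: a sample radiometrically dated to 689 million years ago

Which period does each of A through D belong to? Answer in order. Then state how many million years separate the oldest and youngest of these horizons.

A — Siderian; B — Cambrian; C — Permian; D — Cryogenian; span 2135.7 million years

A: 2400 Ma lies in 2500–2300 Ma, so Siderian.
B: 487.9 Ma lies in 538.8–485.4 Ma, so Cambrian.
C: 264.3 Ma lies in 298.9–251.902 Ma, so Permian.
D: 689 Ma lies in 720–635 Ma, so Cryogenian.
Oldest = 2400 Ma, youngest = 264.3 Ma → span 2135.7 Myr.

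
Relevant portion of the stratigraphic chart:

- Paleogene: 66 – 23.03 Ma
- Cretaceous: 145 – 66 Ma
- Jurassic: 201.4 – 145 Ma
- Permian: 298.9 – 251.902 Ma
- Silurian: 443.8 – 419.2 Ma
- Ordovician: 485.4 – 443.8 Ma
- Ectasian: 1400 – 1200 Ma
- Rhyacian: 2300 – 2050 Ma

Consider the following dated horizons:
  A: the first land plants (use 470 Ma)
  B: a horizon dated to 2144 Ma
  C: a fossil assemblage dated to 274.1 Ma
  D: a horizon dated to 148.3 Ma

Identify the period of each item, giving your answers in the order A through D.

A — Ordovician; B — Rhyacian; C — Permian; D — Jurassic

A: 470 Ma lies in 485.4–443.8 Ma, so Ordovician.
B: 2144 Ma lies in 2300–2050 Ma, so Rhyacian.
C: 274.1 Ma lies in 298.9–251.902 Ma, so Permian.
D: 148.3 Ma lies in 201.4–145 Ma, so Jurassic.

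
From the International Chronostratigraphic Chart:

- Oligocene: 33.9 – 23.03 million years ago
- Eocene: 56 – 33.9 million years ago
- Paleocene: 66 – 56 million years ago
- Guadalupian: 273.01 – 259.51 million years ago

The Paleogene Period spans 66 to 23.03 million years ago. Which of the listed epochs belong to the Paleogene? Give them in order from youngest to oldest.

Epochs with both bounds inside 66–23.03 Ma: Oligocene (33.9–23.03), Eocene (56–33.9), Paleocene (66–56).

Oligocene, Eocene, Paleocene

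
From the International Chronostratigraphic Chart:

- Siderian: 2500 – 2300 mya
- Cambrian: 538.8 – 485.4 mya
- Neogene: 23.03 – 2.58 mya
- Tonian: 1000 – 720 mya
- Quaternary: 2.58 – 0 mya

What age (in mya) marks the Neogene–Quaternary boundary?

2.58 mya

The Neogene ends and the Quaternary begins at 2.58 mya.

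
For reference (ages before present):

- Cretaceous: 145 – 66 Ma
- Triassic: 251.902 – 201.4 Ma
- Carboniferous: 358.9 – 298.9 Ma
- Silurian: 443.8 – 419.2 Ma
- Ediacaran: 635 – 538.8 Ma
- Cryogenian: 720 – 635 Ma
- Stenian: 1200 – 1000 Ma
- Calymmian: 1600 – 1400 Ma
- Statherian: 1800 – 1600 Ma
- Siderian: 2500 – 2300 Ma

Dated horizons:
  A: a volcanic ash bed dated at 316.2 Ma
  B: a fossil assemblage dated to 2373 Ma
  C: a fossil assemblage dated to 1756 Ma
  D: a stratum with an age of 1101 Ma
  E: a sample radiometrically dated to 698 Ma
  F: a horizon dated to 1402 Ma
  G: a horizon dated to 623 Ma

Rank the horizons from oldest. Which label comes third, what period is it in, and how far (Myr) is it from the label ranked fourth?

F, in the Calymmian; 301 million years to D

Sorted oldest-first by Ma: B (2373), C (1756), F (1402), D (1101), E (698), G (623), A (316.2).
The third oldest is F at 1402 Ma, which lies in 1600–1400 Ma: the Calymmian.
The fourth oldest is D at 1101 Ma; separation = |1402 − 1101| = 301 Myr.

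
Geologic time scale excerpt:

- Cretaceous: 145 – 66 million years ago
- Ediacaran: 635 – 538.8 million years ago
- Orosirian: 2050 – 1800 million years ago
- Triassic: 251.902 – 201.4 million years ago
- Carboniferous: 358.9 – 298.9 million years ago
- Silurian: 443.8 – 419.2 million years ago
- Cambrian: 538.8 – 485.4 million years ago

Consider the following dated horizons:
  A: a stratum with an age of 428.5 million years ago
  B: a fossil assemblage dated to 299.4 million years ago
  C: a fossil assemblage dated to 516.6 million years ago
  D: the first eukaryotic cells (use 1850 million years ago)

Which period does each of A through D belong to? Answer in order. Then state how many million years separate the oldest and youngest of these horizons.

Match each age against the start–end ranges in the excerpt: A = 428.5 Ma → Silurian (443.8–419.2); B = 299.4 Ma → Carboniferous (358.9–298.9); C = 516.6 Ma → Cambrian (538.8–485.4); D = 1850 Ma → Orosirian (2050–1800).
The largest age is 1850 Ma and the smallest is 299.4 Ma; their difference is 1550.6 Myr.

A — Silurian; B — Carboniferous; C — Cambrian; D — Orosirian; span 1550.6 million years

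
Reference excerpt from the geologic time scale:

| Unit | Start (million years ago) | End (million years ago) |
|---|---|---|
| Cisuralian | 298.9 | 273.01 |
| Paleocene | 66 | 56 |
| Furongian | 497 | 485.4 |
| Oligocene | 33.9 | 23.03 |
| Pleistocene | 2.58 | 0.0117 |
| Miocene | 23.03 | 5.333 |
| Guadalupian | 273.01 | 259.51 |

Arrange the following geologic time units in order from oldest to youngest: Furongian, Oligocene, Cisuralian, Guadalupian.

Furongian → Cisuralian → Guadalupian → Oligocene

The oldest of these is Furongian (starts 497 Ma) and the youngest is Oligocene (ends 23.03 Ma).
In between, by decreasing start age: Cisuralian (298.9), Guadalupian (273.01).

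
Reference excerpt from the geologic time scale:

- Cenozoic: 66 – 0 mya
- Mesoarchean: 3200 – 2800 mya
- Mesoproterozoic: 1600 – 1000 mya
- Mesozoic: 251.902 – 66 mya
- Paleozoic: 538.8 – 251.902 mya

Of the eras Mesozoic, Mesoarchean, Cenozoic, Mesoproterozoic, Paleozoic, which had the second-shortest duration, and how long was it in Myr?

Mesozoic, 185.902 million years

Durations: Mesozoic 185.902; Mesoarchean 400; Cenozoic 66; Mesoproterozoic 600; Paleozoic 286.898 Myr.
Sorted shortest-first: Cenozoic (66), Mesozoic (185.902), Paleozoic (286.898), Mesoarchean (400), Mesoproterozoic (600).
The second shortest is Mesozoic at 185.902 Myr.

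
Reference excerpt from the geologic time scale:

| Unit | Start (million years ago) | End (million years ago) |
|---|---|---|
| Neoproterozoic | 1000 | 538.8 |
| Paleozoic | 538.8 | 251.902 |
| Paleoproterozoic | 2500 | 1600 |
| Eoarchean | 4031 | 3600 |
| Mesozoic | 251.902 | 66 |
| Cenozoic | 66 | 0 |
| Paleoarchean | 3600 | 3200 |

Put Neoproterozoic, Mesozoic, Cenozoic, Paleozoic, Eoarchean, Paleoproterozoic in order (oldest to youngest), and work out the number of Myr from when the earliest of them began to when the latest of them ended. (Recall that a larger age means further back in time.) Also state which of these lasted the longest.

From the excerpt: Neoproterozoic 1000–538.8; Mesozoic 251.902–66; Cenozoic 66–0; Paleozoic 538.8–251.902; Eoarchean 4031–3600; Paleoproterozoic 2500–1600 (Ma).
Larger Ma is earlier, so the oldest is Eoarchean and the youngest is Cenozoic; oldest to youngest: Eoarchean, Paleoproterozoic, Neoproterozoic, Paleozoic, Mesozoic, Cenozoic.
Oldest start 4031 minus youngest end 0 gives 4031 Myr overall.
Individual lengths (start − end): Eoarchean 431; Mesozoic 185.902; Cenozoic 66; Neoproterozoic 461.2; Paleoproterozoic 900; Paleozoic 286.898. The largest is Paleoproterozoic at 900 Myr.

Eoarchean → Paleoproterozoic → Neoproterozoic → Paleozoic → Mesozoic → Cenozoic; total span 4031 Myr; longest is Paleoproterozoic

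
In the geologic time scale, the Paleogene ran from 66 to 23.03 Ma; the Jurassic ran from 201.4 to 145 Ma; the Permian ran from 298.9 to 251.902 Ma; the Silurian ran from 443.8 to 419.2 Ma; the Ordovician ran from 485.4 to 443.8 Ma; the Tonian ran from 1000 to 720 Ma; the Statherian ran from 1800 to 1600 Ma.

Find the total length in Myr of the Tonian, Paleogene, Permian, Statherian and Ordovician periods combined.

611.568 million years

Duration is start − end for each: (1000 − 720) + (66 − 23.03) + (298.9 − 251.902) + (1800 − 1600) + (485.4 − 443.8).
That is 280 + 42.97 + 46.998 + 200 + 41.6, which totals 611.568 million years.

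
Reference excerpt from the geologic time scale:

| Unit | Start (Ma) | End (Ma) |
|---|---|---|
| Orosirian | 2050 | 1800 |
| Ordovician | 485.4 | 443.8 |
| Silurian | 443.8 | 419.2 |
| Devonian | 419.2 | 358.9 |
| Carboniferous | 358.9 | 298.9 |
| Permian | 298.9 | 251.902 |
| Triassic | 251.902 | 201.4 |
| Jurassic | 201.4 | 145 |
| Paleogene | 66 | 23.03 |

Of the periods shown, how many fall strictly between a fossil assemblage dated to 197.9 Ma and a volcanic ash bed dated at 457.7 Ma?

5

The older date is 457.7 Ma and the younger is 197.9 Ma.
Periods with start < 457.7 and end > 197.9 Ma: Silurian (443.8–419.2), Devonian (419.2–358.9), Carboniferous (358.9–298.9), Permian (298.9–251.902), Triassic (251.902–201.4).
That is 5 complete periods.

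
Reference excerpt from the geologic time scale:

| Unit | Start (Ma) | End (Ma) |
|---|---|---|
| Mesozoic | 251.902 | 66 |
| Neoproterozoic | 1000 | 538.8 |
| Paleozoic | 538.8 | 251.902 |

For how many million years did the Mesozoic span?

185.902 million years

251.902 − 66 = 185.902 million years.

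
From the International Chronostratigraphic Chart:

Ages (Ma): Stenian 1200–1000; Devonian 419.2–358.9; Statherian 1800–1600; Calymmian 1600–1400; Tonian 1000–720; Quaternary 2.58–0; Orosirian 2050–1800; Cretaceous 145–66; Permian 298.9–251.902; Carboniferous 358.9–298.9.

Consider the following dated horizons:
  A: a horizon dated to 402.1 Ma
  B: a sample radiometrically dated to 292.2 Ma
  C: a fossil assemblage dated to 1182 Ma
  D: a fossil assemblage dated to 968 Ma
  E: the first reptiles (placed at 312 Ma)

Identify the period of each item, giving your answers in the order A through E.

A: 402.1 Ma lies in 419.2–358.9 Ma, so Devonian.
B: 292.2 Ma lies in 298.9–251.902 Ma, so Permian.
C: 1182 Ma lies in 1200–1000 Ma, so Stenian.
D: 968 Ma lies in 1000–720 Ma, so Tonian.
E: 312 Ma lies in 358.9–298.9 Ma, so Carboniferous.

A — Devonian; B — Permian; C — Stenian; D — Tonian; E — Carboniferous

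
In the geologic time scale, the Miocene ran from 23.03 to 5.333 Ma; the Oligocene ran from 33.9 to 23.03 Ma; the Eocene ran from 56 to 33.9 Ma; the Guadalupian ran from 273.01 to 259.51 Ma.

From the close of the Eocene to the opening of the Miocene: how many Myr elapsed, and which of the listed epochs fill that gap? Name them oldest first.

The Eocene closes at 33.9 Ma and the Miocene opens at 23.03 Ma, so the interval is 33.9 − 23.03 = 10.87 Myr.
An epoch fits inside if it starts at or after 33.9 Ma and ends at or before 23.03 Ma; oldest first that gives Oligocene.

10.87 million years; Oligocene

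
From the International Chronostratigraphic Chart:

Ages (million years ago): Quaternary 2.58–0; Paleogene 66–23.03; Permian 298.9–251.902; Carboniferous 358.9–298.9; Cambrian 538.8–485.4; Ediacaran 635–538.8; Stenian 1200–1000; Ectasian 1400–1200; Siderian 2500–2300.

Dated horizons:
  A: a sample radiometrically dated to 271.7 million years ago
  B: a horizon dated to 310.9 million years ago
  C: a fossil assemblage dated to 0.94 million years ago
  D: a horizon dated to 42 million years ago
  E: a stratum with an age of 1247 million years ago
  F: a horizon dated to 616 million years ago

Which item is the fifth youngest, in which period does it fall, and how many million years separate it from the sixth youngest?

Smaller Ma means younger, so youngest first: C 0.94 < D 42 < A 271.7 < B 310.9 < F 616 < E 1247.
Counting 5 along gives F (616 Ma); the excerpt puts that inside the Ediacaran, 635–538.8 Ma.
Next in line is E (1247 Ma), and 1247 − 616 = 631 Myr.

F, in the Ediacaran; 631 million years to E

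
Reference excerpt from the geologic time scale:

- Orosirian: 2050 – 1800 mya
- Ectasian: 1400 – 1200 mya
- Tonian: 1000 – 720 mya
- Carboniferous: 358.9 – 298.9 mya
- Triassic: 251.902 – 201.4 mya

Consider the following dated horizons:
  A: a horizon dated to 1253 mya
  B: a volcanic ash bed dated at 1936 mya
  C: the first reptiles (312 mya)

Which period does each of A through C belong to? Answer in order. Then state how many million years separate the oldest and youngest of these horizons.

A — Ectasian; B — Orosirian; C — Carboniferous; span 1624 million years

A: 1253 Ma lies in 1400–1200 Ma, so Ectasian.
B: 1936 Ma lies in 2050–1800 Ma, so Orosirian.
C: 312 Ma lies in 358.9–298.9 Ma, so Carboniferous.
Oldest = 1936 Ma, youngest = 312 Ma → span 1624 Myr.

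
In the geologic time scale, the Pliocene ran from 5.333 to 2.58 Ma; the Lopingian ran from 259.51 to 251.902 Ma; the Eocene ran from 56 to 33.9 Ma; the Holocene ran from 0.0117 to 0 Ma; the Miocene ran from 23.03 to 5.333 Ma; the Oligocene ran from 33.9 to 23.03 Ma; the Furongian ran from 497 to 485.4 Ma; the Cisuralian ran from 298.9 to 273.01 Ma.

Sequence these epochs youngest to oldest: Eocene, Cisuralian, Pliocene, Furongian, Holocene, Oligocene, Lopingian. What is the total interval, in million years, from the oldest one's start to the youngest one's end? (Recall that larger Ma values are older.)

Holocene → Pliocene → Oligocene → Eocene → Lopingian → Cisuralian → Furongian; total span 497 Myr

From the excerpt: Eocene 56–33.9; Cisuralian 298.9–273.01; Pliocene 5.333–2.58; Furongian 497–485.4; Holocene 0.0117–0; Oligocene 33.9–23.03; Lopingian 259.51–251.902 (Ma).
Larger Ma is earlier, so the oldest is Furongian and the youngest is Holocene; youngest to oldest: Holocene, Pliocene, Oligocene, Eocene, Lopingian, Cisuralian, Furongian.
Oldest start 497 minus youngest end 0 gives 497 Myr overall.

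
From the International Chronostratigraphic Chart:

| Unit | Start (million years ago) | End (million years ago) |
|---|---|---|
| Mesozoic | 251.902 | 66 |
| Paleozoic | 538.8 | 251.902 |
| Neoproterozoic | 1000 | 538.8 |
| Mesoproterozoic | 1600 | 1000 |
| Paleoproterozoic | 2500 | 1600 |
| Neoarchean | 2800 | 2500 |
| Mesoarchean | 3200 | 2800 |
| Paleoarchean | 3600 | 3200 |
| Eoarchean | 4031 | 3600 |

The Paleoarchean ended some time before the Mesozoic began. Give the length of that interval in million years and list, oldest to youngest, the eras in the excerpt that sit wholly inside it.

2948.098 million years; Mesoarchean, Neoarchean, Paleoproterozoic, Mesoproterozoic, Neoproterozoic, Paleozoic

The Paleoarchean closes at 3200 Ma and the Mesozoic opens at 251.902 Ma, so the interval is 3200 − 251.902 = 2948.098 Myr.
An era fits inside if it starts at or after 3200 Ma and ends at or before 251.902 Ma; oldest first that gives Mesoarchean, Neoarchean, Paleoproterozoic, Mesoproterozoic, Neoproterozoic, Paleozoic.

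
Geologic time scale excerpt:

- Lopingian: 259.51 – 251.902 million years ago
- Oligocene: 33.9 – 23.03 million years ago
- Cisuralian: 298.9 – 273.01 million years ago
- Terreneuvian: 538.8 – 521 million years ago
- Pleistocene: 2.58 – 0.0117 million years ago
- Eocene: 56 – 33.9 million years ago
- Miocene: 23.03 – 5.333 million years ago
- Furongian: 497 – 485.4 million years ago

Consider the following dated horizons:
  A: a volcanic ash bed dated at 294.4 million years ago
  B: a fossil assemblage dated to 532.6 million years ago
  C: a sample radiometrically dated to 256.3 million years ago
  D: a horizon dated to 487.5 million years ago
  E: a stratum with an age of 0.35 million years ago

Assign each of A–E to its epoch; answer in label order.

A: 294.4 Ma lies in 298.9–273.01 Ma, so Cisuralian.
B: 532.6 Ma lies in 538.8–521 Ma, so Terreneuvian.
C: 256.3 Ma lies in 259.51–251.902 Ma, so Lopingian.
D: 487.5 Ma lies in 497–485.4 Ma, so Furongian.
E: 0.35 Ma lies in 2.58–0.0117 Ma, so Pleistocene.

A — Cisuralian; B — Terreneuvian; C — Lopingian; D — Furongian; E — Pleistocene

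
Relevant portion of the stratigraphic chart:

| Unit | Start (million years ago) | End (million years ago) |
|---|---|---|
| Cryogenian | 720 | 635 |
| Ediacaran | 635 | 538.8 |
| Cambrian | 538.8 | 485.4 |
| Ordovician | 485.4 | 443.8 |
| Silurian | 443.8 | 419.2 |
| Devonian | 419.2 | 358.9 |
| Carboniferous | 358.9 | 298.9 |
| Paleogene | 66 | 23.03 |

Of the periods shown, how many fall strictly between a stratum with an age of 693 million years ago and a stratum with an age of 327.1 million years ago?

5

693 Ma sits inside the Cryogenian (720–635) and 327.1 Ma inside the Carboniferous (358.9–298.9); neither of those is wholly between the two dates.
The listed periods lying completely between them are Ediacaran, Cambrian, Ordovician, Silurian, Devonian — 5 in all.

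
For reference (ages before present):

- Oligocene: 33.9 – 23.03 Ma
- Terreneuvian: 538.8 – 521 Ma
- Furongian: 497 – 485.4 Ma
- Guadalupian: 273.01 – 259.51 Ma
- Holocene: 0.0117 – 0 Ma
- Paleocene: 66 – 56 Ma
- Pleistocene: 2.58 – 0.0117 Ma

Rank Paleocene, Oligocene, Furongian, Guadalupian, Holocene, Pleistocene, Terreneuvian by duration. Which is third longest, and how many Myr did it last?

Start − end for each: Paleocene 66 − 56 = 10; Oligocene 33.9 − 23.03 = 10.87; Furongian 497 − 485.4 = 11.6; Guadalupian 273.01 − 259.51 = 13.5; Holocene 0.0117 − 0 = 0.0117; Pleistocene 2.58 − 0.0117 = 2.5683; Terreneuvian 538.8 − 521 = 17.8.
Ranking these from longest: Terreneuvian > Guadalupian > Furongian > Oligocene > Paleocene > Pleistocene > Holocene.
Position 3 in that ranking is Furongian, which lasted 11.6 Myr.

Furongian, 11.6 million years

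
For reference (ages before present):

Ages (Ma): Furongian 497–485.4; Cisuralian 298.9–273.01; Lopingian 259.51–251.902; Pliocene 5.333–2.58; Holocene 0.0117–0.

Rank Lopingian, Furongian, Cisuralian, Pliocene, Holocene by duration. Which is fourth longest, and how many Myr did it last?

Durations: Lopingian 7.608; Furongian 11.6; Cisuralian 25.89; Pliocene 2.753; Holocene 0.0117 Myr.
Sorted longest-first: Cisuralian (25.89), Furongian (11.6), Lopingian (7.608), Pliocene (2.753), Holocene (0.0117).
The fourth longest is Pliocene at 2.753 Myr.

Pliocene, 2.753 million years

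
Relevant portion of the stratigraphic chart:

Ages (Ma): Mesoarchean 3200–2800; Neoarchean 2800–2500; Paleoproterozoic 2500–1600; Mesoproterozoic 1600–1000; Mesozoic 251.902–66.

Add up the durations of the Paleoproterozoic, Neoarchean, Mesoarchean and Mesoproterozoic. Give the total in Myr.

Duration is start − end for each: (2500 − 1600) + (2800 − 2500) + (3200 − 2800) + (1600 − 1000).
That is 900 + 300 + 400 + 600, which totals 2200 million years.

2200 million years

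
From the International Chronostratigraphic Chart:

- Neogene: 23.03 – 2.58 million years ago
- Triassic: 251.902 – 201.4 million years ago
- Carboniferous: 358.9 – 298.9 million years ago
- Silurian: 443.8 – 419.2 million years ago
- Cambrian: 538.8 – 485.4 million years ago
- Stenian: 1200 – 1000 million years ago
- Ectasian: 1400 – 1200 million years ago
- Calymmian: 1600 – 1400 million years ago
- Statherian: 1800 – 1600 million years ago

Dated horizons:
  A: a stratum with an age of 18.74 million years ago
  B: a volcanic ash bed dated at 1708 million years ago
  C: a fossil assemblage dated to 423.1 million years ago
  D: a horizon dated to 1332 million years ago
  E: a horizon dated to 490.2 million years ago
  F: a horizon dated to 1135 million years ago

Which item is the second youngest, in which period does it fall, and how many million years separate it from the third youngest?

Smaller Ma means younger, so youngest first: A 18.74 < C 423.1 < E 490.2 < F 1135 < D 1332 < B 1708.
Counting 2 along gives C (423.1 Ma); the excerpt puts that inside the Silurian, 443.8–419.2 Ma.
Next in line is E (490.2 Ma), and 490.2 − 423.1 = 67.1 Myr.

C, in the Silurian; 67.1 million years to E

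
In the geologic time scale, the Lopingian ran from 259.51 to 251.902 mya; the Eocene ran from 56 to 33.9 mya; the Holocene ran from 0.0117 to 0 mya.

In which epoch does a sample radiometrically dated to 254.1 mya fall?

254.1 Ma lies between 259.51 and 251.902 Ma, so it falls in the Lopingian.

Lopingian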